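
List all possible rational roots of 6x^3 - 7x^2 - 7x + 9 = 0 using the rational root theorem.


Rational root theorem: possible roots are ±p/q where:
  p divides the constant term (9): p ∈ {1, 3, 9}
  q divides the leading coefficient (6): q ∈ {1, 2, 3, 6}

All possible rational roots: -9, -9/2, -3, -3/2, -1, -1/2, -1/3, -1/6, 1/6, 1/3, 1/2, 1, 3/2, 3, 9/2, 9

-9, -9/2, -3, -3/2, -1, -1/2, -1/3, -1/6, 1/6, 1/3, 1/2, 1, 3/2, 3, 9/2, 9


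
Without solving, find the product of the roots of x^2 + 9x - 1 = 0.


By Vieta's formulas for ax^2 + bx + c = 0:
  Sum of roots = -b/a
  Product of roots = c/a

Here a = 1, b = 9, c = -1
Sum = -(9)/1 = -9
Product = -1/1 = -1

Product = -1


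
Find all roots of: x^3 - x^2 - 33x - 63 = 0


Let p(x) = x^3 - x^2 - 33x - 63. By the rational root theorem (leading coefficient 1), any rational root is an integer divisor of 63: try ±1, ±2, ... in turn.
Test x = 1: value = -96 ≠ 0.
Test x = -1: value = -32 ≠ 0.
Test x = 3: value = -144 ≠ 0.
Test x = -3: value = 0 ✓, so (x + 3) is a factor.
Synthetic division by (x + 3): bring down 1; 1(-3) - 1 = -4; (-4)(-3) - 33 = -21; (-21)(-3) - 63 = 0 → quotient x^2 - 4x - 21, remainder 0.
Solve the quadratic x^2 - 4x - 21 = 0: discriminant = (-4)^2 - 4(1)(-21) = 16 + 84 = 100.
sqrt(100) = 10, so x = (4 ± 10)/2: x = 7 or x = -3.
Collecting all roots found:

x = -3 (multiplicity 2), x = 7


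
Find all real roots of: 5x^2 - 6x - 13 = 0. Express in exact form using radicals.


Using the quadratic formula: x = (-b ± sqrt(b^2 - 4ac)) / (2a)
Here a = 5, b = -6, c = -13
Discriminant = b^2 - 4ac = (-6)^2 - 4(5)(-13) = 36 + 260 = 296
Since discriminant = 296 > 0, there are two real roots.
x = (6 ± 2*sqrt(74)) / 10
Simplifying: x = (3 ± sqrt(74)) / 5
Numerically: x ≈ 2.3205 or x ≈ -1.1205

x = (3 + sqrt(74)) / 5 or x = (3 - sqrt(74)) / 5


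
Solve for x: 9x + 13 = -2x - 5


Starting with: 9x + 13 = -2x - 5
Move all x terms to left: (9 + 2)x = -5 - 13
Simplify: 11x = -18
Divide both sides by 11: x = -18/11

x = -18/11


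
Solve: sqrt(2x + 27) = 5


Square both sides: 2x + 27 = 5^2 = 25
2x = 25 - 27 = -2
x = -1
Check: sqrt(2*(-1) + 27) = sqrt(25) = 5 ✓

x = -1


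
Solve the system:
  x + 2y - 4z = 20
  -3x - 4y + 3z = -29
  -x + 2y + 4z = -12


Using Cramer's rule. Expand each determinant along the first row.
D  = 1*[(-4)*4 - 3*2] - 2*[(-3)*4 - 3*(-1)] + (-4)*[(-3)*2 - (-4)*(-1)]
  = 1*(-22) - 2*(-9) + (-4)*(-10) = 36
Dx = 20*[(-4)*4 - 3*2] - 2*[(-29)*4 - 3*(-12)] + (-4)*[(-29)*2 - (-4)*(-12)]
  = 20*(-22) - 2*(-80) + (-4)*(-106) = 144
Dy = 1*[(-29)*4 - 3*(-12)] - 20*[(-3)*4 - 3*(-1)] + (-4)*[(-3)*(-12) - (-29)*(-1)]
  = 1*(-80) - 20*(-9) + (-4)*(7) = 72
Dz = 1*[(-4)*(-12) - (-29)*2] - 2*[(-3)*(-12) - (-29)*(-1)] + 20*[(-3)*2 - (-4)*(-1)]
  = 1*(106) - 2*(7) + 20*(-10) = -108
x = Dx/D = 144/36 = 4, y = Dy/D = 72/36 = 2, z = Dz/D = -108/36 = -3
Check eq1: (1)(4) + (2)(2) + (-4)(-3) = 20 = 20 ✓
Check eq2: (-3)(4) + (-4)(2) + (3)(-3) = -29 = -29 ✓
Check eq3: (-1)(4) + (2)(2) + (4)(-3) = -12 = -12 ✓

x = 4, y = 2, z = -3


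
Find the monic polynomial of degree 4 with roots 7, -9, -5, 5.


A monic polynomial with roots 7, -9, -5, 5 is:
p(x) = (x - 7)(x + 9)(x + 5)(x - 5)
After multiplying by (x - 7): x - 7
After multiplying by (x + 9): x^2 + 2x - 63
After multiplying by (x + 5): x^3 + 7x^2 - 53x - 315
After multiplying by (x - 5): x^4 + 2x^3 - 88x^2 - 50x + 1575

x^4 + 2x^3 - 88x^2 - 50x + 1575


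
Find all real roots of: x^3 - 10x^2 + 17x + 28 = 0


Let p(x) = x^3 - 10x^2 + 17x + 28. By the rational root theorem (leading coefficient 1), any rational root is an integer divisor of 28: try ±1, ±2, ... in turn.
Test x = 1: value = 36 ≠ 0.
Test x = -1: value = 0 ✓, so (x + 1) is a factor.
Synthetic division by (x + 1): bring down 1; 1(-1) - 10 = -11; (-11)(-1) + 17 = 28; 28(-1) + 28 = 0 → quotient x^2 - 11x + 28, remainder 0.
Solve the quadratic x^2 - 11x + 28 = 0: discriminant = (-11)^2 - 4(1)(28) = 121 - 112 = 9.
sqrt(9) = 3, so x = (11 ± 3)/2: x = 7 or x = 4.

x = -1, x = 4, x = 7


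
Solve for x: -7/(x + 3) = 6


Multiply both sides by (x + 3): -7 = 6(x + 3)
Distribute: -7 = 6x + 18
6x = -7 - 18 = -25
x = -25/6

x = -25/6


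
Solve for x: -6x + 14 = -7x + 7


Starting with: -6x + 14 = -7x + 7
Move all x terms to left: (-6 + 7)x = 7 - 14
Simplify: x = -7
Divide both sides by 1: x = -7

x = -7


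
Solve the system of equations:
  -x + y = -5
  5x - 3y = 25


Using Cramer's rule:
Determinant D = (-1)(-3) - (5)(1) = 3 - 5 = -2
Dx = (-5)(-3) - (25)(1) = 15 - 25 = -10
Dy = (-1)(25) - (5)(-5) = -25 + 25 = 0
x = Dx/D = -10/-2 = 5
y = Dy/D = 0/-2 = 0

x = 5, y = 0


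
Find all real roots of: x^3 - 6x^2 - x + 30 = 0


Let p(x) = x^3 - 6x^2 - x + 30. By the rational root theorem (leading coefficient 1), any rational root is an integer divisor of 30: try ±1, ±2, ... in turn.
Test x = 1: value = 24 ≠ 0.
Test x = -1: value = 24 ≠ 0.
Test x = 2: value = 12 ≠ 0.
Test x = -2: value = 0 ✓, so (x + 2) is a factor.
Synthetic division by (x + 2): bring down 1; 1(-2) - 6 = -8; (-8)(-2) - 1 = 15; 15(-2) + 30 = 0 → quotient x^2 - 8x + 15, remainder 0.
Solve the quadratic x^2 - 8x + 15 = 0: discriminant = (-8)^2 - 4(1)(15) = 64 - 60 = 4.
sqrt(4) = 2, so x = (8 ± 2)/2: x = 5 or x = 3.

x = -2, x = 3, x = 5


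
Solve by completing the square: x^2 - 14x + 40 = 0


Start: x^2 - 14x + 40 = 0
Move constant: x^2 - 14x = -40
Half of -14 is -7, squared is 49
Add 49 to both sides: x^2 - 14x + 49 = 9
(x - 7)^2 = 9
x - 7 = ±3
x = 7 + 3 = 10 or x = 7 - 3 = 4

x = 4, x = 10


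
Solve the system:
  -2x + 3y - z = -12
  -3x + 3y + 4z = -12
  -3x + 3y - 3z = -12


Using Cramer's rule. Expand each determinant along the first row.
D  = (-2)*[3*(-3) - 4*3] - 3*[(-3)*(-3) - 4*(-3)] + (-1)*[(-3)*3 - 3*(-3)]
  = (-2)*(-21) - 3*(21) + (-1)*(0) = -21
Dx = (-12)*[3*(-3) - 4*3] - 3*[(-12)*(-3) - 4*(-12)] + (-1)*[(-12)*3 - 3*(-12)]
  = (-12)*(-21) - 3*(84) + (-1)*(0) = 0
Dy = (-2)*[(-12)*(-3) - 4*(-12)] - (-12)*[(-3)*(-3) - 4*(-3)] + (-1)*[(-3)*(-12) - (-12)*(-3)]
  = (-2)*(84) - (-12)*(21) + (-1)*(0) = 84
Dz = (-2)*[3*(-12) - (-12)*3] - 3*[(-3)*(-12) - (-12)*(-3)] + (-12)*[(-3)*3 - 3*(-3)]
  = (-2)*(0) - 3*(0) + (-12)*(0) = 0
x = Dx/D = 0/-21 = 0, y = Dy/D = 84/-21 = -4, z = Dz/D = 0/-21 = 0
Check eq1: (-2)(0) + (3)(-4) + (-1)(0) = -12 = -12 ✓
Check eq2: (-3)(0) + (3)(-4) + (4)(0) = -12 = -12 ✓
Check eq3: (-3)(0) + (3)(-4) + (-3)(0) = -12 = -12 ✓

x = 0, y = -4, z = 0


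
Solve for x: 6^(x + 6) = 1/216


Express both sides with the same base.
1/216 = 6^(-3)
Since the bases match, equate exponents: x + 6 = -3
So x = -3 - (6) = -9

x = -9


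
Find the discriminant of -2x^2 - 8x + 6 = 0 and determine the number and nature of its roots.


For ax^2 + bx + c = 0, discriminant D = b^2 - 4ac
Here a = -2, b = -8, c = 6
D = (-8)^2 - 4(-2)(6) = 64 + 48 = 112

D = 112 > 0 but not a perfect square
The equation has 2 distinct real irrational roots.

Discriminant = 112, 2 distinct real irrational roots


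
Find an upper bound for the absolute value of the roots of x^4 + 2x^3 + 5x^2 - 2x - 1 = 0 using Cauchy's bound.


Cauchy's bound: all roots r satisfy |r| <= 1 + max(|a_i/a_n|) for i = 0,...,n-1
where a_n is the leading coefficient.

Coefficients: [1, 2, 5, -2, -1]
Leading coefficient a_n = 1
Ratios |a_i/a_n|: 2, 5, 2, 1
Maximum ratio: 5
Cauchy's bound: |r| <= 1 + 5 = 6

Upper bound = 6


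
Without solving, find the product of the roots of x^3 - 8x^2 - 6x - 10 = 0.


By Vieta's formulas for x^3 + bx^2 + cx + d = 0:
  r1 + r2 + r3 = -b/a = 8
  r1*r2 + r1*r3 + r2*r3 = c/a = -6
  r1*r2*r3 = -d/a = 10


Product = 10


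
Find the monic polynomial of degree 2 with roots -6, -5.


A monic polynomial with roots -6, -5 is:
p(x) = (x + 6)(x + 5)
After multiplying by (x + 6): x + 6
After multiplying by (x + 5): x^2 + 11x + 30

x^2 + 11x + 30


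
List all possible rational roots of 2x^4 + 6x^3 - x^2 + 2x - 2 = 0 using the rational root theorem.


Rational root theorem: possible roots are ±p/q where:
  p divides the constant term (-2): p ∈ {1, 2}
  q divides the leading coefficient (2): q ∈ {1, 2}

All possible rational roots: -2, -1, -1/2, 1/2, 1, 2

-2, -1, -1/2, 1/2, 1, 2


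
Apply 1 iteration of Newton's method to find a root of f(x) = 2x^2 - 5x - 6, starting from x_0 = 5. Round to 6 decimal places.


Newton's method: x_(n+1) = x_n - f(x_n)/f'(x_n)
f(x) = 2x^2 - 5x - 6
f'(x) = 4x - 5

Iteration 1:
  f(5.000000) = 19.000000
  f'(5.000000) = 15.000000
  x_1 = 5.000000 - (19.000000)/(15.000000) = 3.733333

x_1 = 3.733333


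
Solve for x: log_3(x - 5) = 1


Convert to exponential form: x - 5 = 3^1 = 3
x = 3 + 5 = 8
Check: log_3(8 - 5) = log_3(3) = log_3(3) = 1 ✓

x = 8


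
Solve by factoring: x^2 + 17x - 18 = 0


We need two numbers that multiply to -18 and add to 17.
Those numbers are -1 and 18 (since (-1) * 18 = -18 and (-1) + 18 = 17).
So x^2 + 17x - 18 = (x - 1)(x + 18) = 0
Setting each factor to zero: x = 1 or x = -18

x = -18, x = 1


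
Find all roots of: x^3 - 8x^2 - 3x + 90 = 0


Let p(x) = x^3 - 8x^2 - 3x + 90. By the rational root theorem (leading coefficient 1), any rational root is an integer divisor of 90: try ±1, ±2, ... in turn.
Test x = 1: value = 80 ≠ 0.
Test x = -1: value = 84 ≠ 0.
Test x = 2: value = 60 ≠ 0.
Test x = -2: value = 56 ≠ 0.
Test x = 3: value = 36 ≠ 0.
Test x = -3: value = 0 ✓, so (x + 3) is a factor.
Synthetic division by (x + 3): bring down 1; 1(-3) - 8 = -11; (-11)(-3) - 3 = 30; 30(-3) + 90 = 0 → quotient x^2 - 11x + 30, remainder 0.
Solve the quadratic x^2 - 11x + 30 = 0: discriminant = (-11)^2 - 4(1)(30) = 121 - 120 = 1.
sqrt(1) = 1, so x = (11 ± 1)/2: x = 6 or x = 5.
Collecting all roots found:

x = -3, x = 5, x = 6


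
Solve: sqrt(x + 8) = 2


Square both sides: x + 8 = 2^2 = 4
x = 4 - 8 = -4
x = -4
Check: sqrt(1*(-4) + 8) = sqrt(4) = 2 ✓

x = -4


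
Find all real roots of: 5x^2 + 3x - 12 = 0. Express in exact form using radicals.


Using the quadratic formula: x = (-b ± sqrt(b^2 - 4ac)) / (2a)
Here a = 5, b = 3, c = -12
Discriminant = b^2 - 4ac = 3^2 - 4(5)(-12) = 9 + 240 = 249
Since discriminant = 249 > 0, there are two real roots.
x = (-3 ± sqrt(249)) / 10
Numerically: x ≈ 1.2780 or x ≈ -1.8780

x = (-3 + sqrt(249)) / 10 or x = (-3 - sqrt(249)) / 10


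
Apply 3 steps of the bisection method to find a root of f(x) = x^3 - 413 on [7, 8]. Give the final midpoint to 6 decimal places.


f(x) = x^3 - 413
f(7) = -70 < 0
f(8) = 99 > 0

Step 1: midpoint = (7.000000 + 8.000000)/2 = 7.500000
  f(7.500000) = 8.875000
  f(mid) > 0, so root is in [7.000000, 7.500000]

Step 2: midpoint = (7.000000 + 7.500000)/2 = 7.250000
  f(7.250000) = -31.921875
  f(mid) < 0, so root is in [7.250000, 7.500000]

Step 3: midpoint = (7.250000 + 7.500000)/2 = 7.375000
  f(7.375000) = -11.869141
  f(mid) < 0, so root is in [7.375000, 7.500000]

midpoint = 7.375000


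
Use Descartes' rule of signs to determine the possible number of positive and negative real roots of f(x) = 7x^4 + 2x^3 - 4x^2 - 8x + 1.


Descartes' rule of signs:

For positive roots, count sign changes in f(x) = 7x^4 + 2x^3 - 4x^2 - 8x + 1:
Signs of coefficients: +, +, -, -, +
Number of sign changes: 2
Possible positive real roots: 2, 0

For negative roots, examine f(-x) = 7x^4 - 2x^3 - 4x^2 + 8x + 1:
Signs of coefficients: +, -, -, +, +
Number of sign changes: 2
Possible negative real roots: 2, 0

Positive roots: 2 or 0; Negative roots: 2 or 0


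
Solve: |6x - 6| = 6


An absolute value equation |expr| = 6 gives two cases:
Case 1: 6x - 6 = 6
  6x = 12, so x = 2
Case 2: 6x - 6 = -6
  6x = 0, so x = 0

x = 0, x = 2


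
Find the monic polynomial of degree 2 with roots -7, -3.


A monic polynomial with roots -7, -3 is:
p(x) = (x + 7)(x + 3)
After multiplying by (x + 7): x + 7
After multiplying by (x + 3): x^2 + 10x + 21

x^2 + 10x + 21


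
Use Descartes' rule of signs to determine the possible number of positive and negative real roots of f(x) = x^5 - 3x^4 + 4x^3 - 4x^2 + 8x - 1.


Descartes' rule of signs:

For positive roots, count sign changes in f(x) = x^5 - 3x^4 + 4x^3 - 4x^2 + 8x - 1:
Signs of coefficients: +, -, +, -, +, -
Number of sign changes: 5
Possible positive real roots: 5, 3, 1

For negative roots, examine f(-x) = -x^5 - 3x^4 - 4x^3 - 4x^2 - 8x - 1:
Signs of coefficients: -, -, -, -, -, -
Number of sign changes: 0
Possible negative real roots: 0

Positive roots: 5 or 3 or 1; Negative roots: 0


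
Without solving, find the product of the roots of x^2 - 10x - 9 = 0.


By Vieta's formulas for ax^2 + bx + c = 0:
  Sum of roots = -b/a
  Product of roots = c/a

Here a = 1, b = -10, c = -9
Sum = -(-10)/1 = 10
Product = -9/1 = -9

Product = -9


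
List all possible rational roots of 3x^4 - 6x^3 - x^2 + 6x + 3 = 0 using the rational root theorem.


Rational root theorem: possible roots are ±p/q where:
  p divides the constant term (3): p ∈ {1, 3}
  q divides the leading coefficient (3): q ∈ {1, 3}

All possible rational roots: -3, -1, -1/3, 1/3, 1, 3

-3, -1, -1/3, 1/3, 1, 3


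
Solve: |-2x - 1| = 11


An absolute value equation |expr| = 11 gives two cases:
Case 1: -2x - 1 = 11
  -2x = 12, so x = -6
Case 2: -2x - 1 = -11
  -2x = -10, so x = 5

x = -6, x = 5


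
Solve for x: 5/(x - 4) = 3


Multiply both sides by (x - 4): 5 = 3(x - 4)
Distribute: 5 = 3x - 12
3x = 5 + 12 = 17
x = 17/3

x = 17/3


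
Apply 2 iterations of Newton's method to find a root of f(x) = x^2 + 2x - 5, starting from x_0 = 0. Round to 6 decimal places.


Newton's method: x_(n+1) = x_n - f(x_n)/f'(x_n)
f(x) = x^2 + 2x - 5
f'(x) = 2x + 2

Iteration 1:
  f(0.000000) = -5.000000
  f'(0.000000) = 2.000000
  x_1 = 0.000000 - (-5.000000)/(2.000000) = 2.500000

Iteration 2:
  f(2.500000) = 6.250000
  f'(2.500000) = 7.000000
  x_2 = 2.500000 - (6.250000)/(7.000000) = 1.607143

x_2 = 1.607143


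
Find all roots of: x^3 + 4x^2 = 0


The lowest-degree term is x^2, so x = 0 is a root with multiplicity 2. Factor out x^2:
  x + 4 = 0
Linear factor x + 4 = 0 gives x = -4.
Collecting all roots found:

x = -4, x = 0 (multiplicity 2)


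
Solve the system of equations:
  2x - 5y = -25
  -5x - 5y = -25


Using Cramer's rule:
Determinant D = (2)(-5) - (-5)(-5) = -10 - 25 = -35
Dx = (-25)(-5) - (-25)(-5) = 125 - 125 = 0
Dy = (2)(-25) - (-5)(-25) = -50 - 125 = -175
x = Dx/D = 0/-35 = 0
y = Dy/D = -175/-35 = 5

x = 0, y = 5


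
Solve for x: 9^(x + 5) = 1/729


Express both sides with the same base.
1/729 = 9^(-3)
Since the bases match, equate exponents: x + 5 = -3
So x = -3 - (5) = -8

x = -8


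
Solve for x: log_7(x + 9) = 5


Convert to exponential form: x + 9 = 7^5 = 16807
x = 16807 - 9 = 16798
Check: log_7(16798 + 9) = log_7(16807) = log_7(16807) = 5 ✓

x = 16798


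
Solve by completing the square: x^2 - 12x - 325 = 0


Start: x^2 - 12x - 325 = 0
Move constant: x^2 - 12x = 325
Half of -12 is -6, squared is 36
Add 36 to both sides: x^2 - 12x + 36 = 361
(x - 6)^2 = 361
x - 6 = ±19
x = 6 + 19 = 25 or x = 6 - 19 = -13

x = -13, x = 25


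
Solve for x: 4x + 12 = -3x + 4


Starting with: 4x + 12 = -3x + 4
Move all x terms to left: (4 + 3)x = 4 - 12
Simplify: 7x = -8
Divide both sides by 7: x = -8/7

x = -8/7


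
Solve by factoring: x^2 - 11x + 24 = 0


We need two numbers that multiply to 24 and add to -11.
Those numbers are -3 and -8 (since (-3) * (-8) = 24 and (-3) + (-8) = -11).
So x^2 - 11x + 24 = (x - 3)(x - 8) = 0
Setting each factor to zero: x = 3 or x = 8

x = 3, x = 8


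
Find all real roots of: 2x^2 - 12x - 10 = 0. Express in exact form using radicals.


Using the quadratic formula: x = (-b ± sqrt(b^2 - 4ac)) / (2a)
Here a = 2, b = -12, c = -10
Discriminant = b^2 - 4ac = (-12)^2 - 4(2)(-10) = 144 + 80 = 224
Since discriminant = 224 > 0, there are two real roots.
x = (12 ± 4*sqrt(14)) / 4
Simplifying: x = 3 ± sqrt(14)
Numerically: x ≈ 6.7417 or x ≈ -0.7417

x = 3 + sqrt(14) or x = 3 - sqrt(14)


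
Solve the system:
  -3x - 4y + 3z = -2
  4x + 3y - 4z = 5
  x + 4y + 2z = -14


Using Cramer's rule. Expand each determinant along the first row.
D  = (-3)*[3*2 - (-4)*4] - (-4)*[4*2 - (-4)*1] + 3*[4*4 - 3*1]
  = (-3)*(22) - (-4)*(12) + 3*(13) = 21
Dx = (-2)*[3*2 - (-4)*4] - (-4)*[5*2 - (-4)*(-14)] + 3*[5*4 - 3*(-14)]
  = (-2)*(22) - (-4)*(-46) + 3*(62) = -42
Dy = (-3)*[5*2 - (-4)*(-14)] - (-2)*[4*2 - (-4)*1] + 3*[4*(-14) - 5*1]
  = (-3)*(-46) - (-2)*(12) + 3*(-61) = -21
Dz = (-3)*[3*(-14) - 5*4] - (-4)*[4*(-14) - 5*1] + (-2)*[4*4 - 3*1]
  = (-3)*(-62) - (-4)*(-61) + (-2)*(13) = -84
x = Dx/D = -42/21 = -2, y = Dy/D = -21/21 = -1, z = Dz/D = -84/21 = -4
Check eq1: (-3)(-2) + (-4)(-1) + (3)(-4) = -2 = -2 ✓
Check eq2: (4)(-2) + (3)(-1) + (-4)(-4) = 5 = 5 ✓
Check eq3: (1)(-2) + (4)(-1) + (2)(-4) = -14 = -14 ✓

x = -2, y = -1, z = -4


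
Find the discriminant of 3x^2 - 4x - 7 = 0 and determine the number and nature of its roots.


For ax^2 + bx + c = 0, discriminant D = b^2 - 4ac
Here a = 3, b = -4, c = -7
D = (-4)^2 - 4(3)(-7) = 16 + 84 = 100

D = 100 > 0 and is a perfect square (sqrt = 10)
The equation has 2 distinct real rational roots.

Discriminant = 100, 2 distinct real rational roots


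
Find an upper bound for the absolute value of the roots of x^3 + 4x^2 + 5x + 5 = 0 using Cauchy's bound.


Cauchy's bound: all roots r satisfy |r| <= 1 + max(|a_i/a_n|) for i = 0,...,n-1
where a_n is the leading coefficient.

Coefficients: [1, 4, 5, 5]
Leading coefficient a_n = 1
Ratios |a_i/a_n|: 4, 5, 5
Maximum ratio: 5
Cauchy's bound: |r| <= 1 + 5 = 6

Upper bound = 6


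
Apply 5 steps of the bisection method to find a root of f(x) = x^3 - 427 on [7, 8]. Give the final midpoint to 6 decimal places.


f(x) = x^3 - 427
f(7) = -84 < 0
f(8) = 85 > 0

Step 1: midpoint = (7.000000 + 8.000000)/2 = 7.500000
  f(7.500000) = -5.125000
  f(mid) < 0, so root is in [7.500000, 8.000000]

Step 2: midpoint = (7.500000 + 8.000000)/2 = 7.750000
  f(7.750000) = 38.484375
  f(mid) > 0, so root is in [7.500000, 7.750000]

Step 3: midpoint = (7.500000 + 7.750000)/2 = 7.625000
  f(7.625000) = 16.322266
  f(mid) > 0, so root is in [7.500000, 7.625000]

Step 4: midpoint = (7.500000 + 7.625000)/2 = 7.562500
  f(7.562500) = 5.510010
  f(mid) > 0, so root is in [7.500000, 7.562500]

Step 5: midpoint = (7.500000 + 7.562500)/2 = 7.531250
  f(7.531250) = 0.170441
  f(mid) > 0, so root is in [7.500000, 7.531250]

midpoint = 7.531250


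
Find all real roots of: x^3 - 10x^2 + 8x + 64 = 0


Let p(x) = x^3 - 10x^2 + 8x + 64. By the rational root theorem (leading coefficient 1), any rational root is an integer divisor of 64: try ±1, ±2, ... in turn.
Test x = 1: value = 63 ≠ 0.
Test x = -1: value = 45 ≠ 0.
Test x = 2: value = 48 ≠ 0.
Test x = -2: value = 0 ✓, so (x + 2) is a factor.
Synthetic division by (x + 2): bring down 1; 1(-2) - 10 = -12; (-12)(-2) + 8 = 32; 32(-2) + 64 = 0 → quotient x^2 - 12x + 32, remainder 0.
Solve the quadratic x^2 - 12x + 32 = 0: discriminant = (-12)^2 - 4(1)(32) = 144 - 128 = 16.
sqrt(16) = 4, so x = (12 ± 4)/2: x = 8 or x = 4.

x = -2, x = 4, x = 8


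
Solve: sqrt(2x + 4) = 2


Square both sides: 2x + 4 = 2^2 = 4
2x = 4 - 4 = 0
x = 0
Check: sqrt(2*0 + 4) = sqrt(4) = 2 ✓

x = 0


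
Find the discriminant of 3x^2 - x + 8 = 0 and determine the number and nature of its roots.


For ax^2 + bx + c = 0, discriminant D = b^2 - 4ac
Here a = 3, b = -1, c = 8
D = (-1)^2 - 4(3)(8) = 1 - 96 = -95

D = -95 < 0
The equation has no real roots (2 complex conjugate roots).

Discriminant = -95, no real roots (2 complex conjugate roots)


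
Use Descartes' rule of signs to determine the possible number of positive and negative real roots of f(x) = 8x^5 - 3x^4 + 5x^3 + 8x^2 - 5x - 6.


Descartes' rule of signs:

For positive roots, count sign changes in f(x) = 8x^5 - 3x^4 + 5x^3 + 8x^2 - 5x - 6:
Signs of coefficients: +, -, +, +, -, -
Number of sign changes: 3
Possible positive real roots: 3, 1

For negative roots, examine f(-x) = -8x^5 - 3x^4 - 5x^3 + 8x^2 + 5x - 6:
Signs of coefficients: -, -, -, +, +, -
Number of sign changes: 2
Possible negative real roots: 2, 0

Positive roots: 3 or 1; Negative roots: 2 or 0


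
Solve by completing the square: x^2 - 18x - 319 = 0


Start: x^2 - 18x - 319 = 0
Move constant: x^2 - 18x = 319
Half of -18 is -9, squared is 81
Add 81 to both sides: x^2 - 18x + 81 = 400
(x - 9)^2 = 400
x - 9 = ±20
x = 9 + 20 = 29 or x = 9 - 20 = -11

x = -11, x = 29


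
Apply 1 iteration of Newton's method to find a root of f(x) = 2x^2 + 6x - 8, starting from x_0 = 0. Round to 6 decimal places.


Newton's method: x_(n+1) = x_n - f(x_n)/f'(x_n)
f(x) = 2x^2 + 6x - 8
f'(x) = 4x + 6

Iteration 1:
  f(0.000000) = -8.000000
  f'(0.000000) = 6.000000
  x_1 = 0.000000 - (-8.000000)/(6.000000) = 1.333333

x_1 = 1.333333


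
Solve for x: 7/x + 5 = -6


Subtract 5 from both sides: 7/x = -11
Multiply both sides by x: 7 = -11 * x
Divide by -11: x = -7/11

x = -7/11


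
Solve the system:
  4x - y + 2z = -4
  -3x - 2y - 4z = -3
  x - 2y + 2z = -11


Using Cramer's rule. Expand each determinant along the first row.
D  = 4*[(-2)*2 - (-4)*(-2)] - (-1)*[(-3)*2 - (-4)*1] + 2*[(-3)*(-2) - (-2)*1]
  = 4*(-12) - (-1)*(-2) + 2*(8) = -34
Dx = (-4)*[(-2)*2 - (-4)*(-2)] - (-1)*[(-3)*2 - (-4)*(-11)] + 2*[(-3)*(-2) - (-2)*(-11)]
  = (-4)*(-12) - (-1)*(-50) + 2*(-16) = -34
Dy = 4*[(-3)*2 - (-4)*(-11)] - (-4)*[(-3)*2 - (-4)*1] + 2*[(-3)*(-11) - (-3)*1]
  = 4*(-50) - (-4)*(-2) + 2*(36) = -136
Dz = 4*[(-2)*(-11) - (-3)*(-2)] - (-1)*[(-3)*(-11) - (-3)*1] + (-4)*[(-3)*(-2) - (-2)*1]
  = 4*(16) - (-1)*(36) + (-4)*(8) = 68
x = Dx/D = -34/-34 = 1, y = Dy/D = -136/-34 = 4, z = Dz/D = 68/-34 = -2
Check eq1: (4)(1) + (-1)(4) + (2)(-2) = -4 = -4 ✓
Check eq2: (-3)(1) + (-2)(4) + (-4)(-2) = -3 = -3 ✓
Check eq3: (1)(1) + (-2)(4) + (2)(-2) = -11 = -11 ✓

x = 1, y = 4, z = -2


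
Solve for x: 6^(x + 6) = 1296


Express both sides with the same base.
1296 = 6^4
Since the bases match, equate exponents: x + 6 = 4
So x = 4 - (6) = -2

x = -2


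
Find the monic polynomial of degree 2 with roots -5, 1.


A monic polynomial with roots -5, 1 is:
p(x) = (x + 5)(x - 1)
After multiplying by (x + 5): x + 5
After multiplying by (x - 1): x^2 + 4x - 5

x^2 + 4x - 5


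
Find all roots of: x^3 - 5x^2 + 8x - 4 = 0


Let p(x) = x^3 - 5x^2 + 8x - 4. By the rational root theorem (leading coefficient 1), any rational root is an integer divisor of 4: try ±1, ±2, ... in turn.
Test x = 1: value = 0 ✓, so (x - 1) is a factor.
Synthetic division by (x - 1): bring down 1; 1(1) - 5 = -4; (-4)(1) + 8 = 4; 4(1) - 4 = 0 → quotient x^2 - 4x + 4, remainder 0.
Solve the quadratic x^2 - 4x + 4 = 0: discriminant = (-4)^2 - 4(1)(4) = 16 - 16 = 0.
Discriminant = 0, so a double root: x = 4/2 = 2.
Collecting all roots found:

x = 1, x = 2 (multiplicity 2)


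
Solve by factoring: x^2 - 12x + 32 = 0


We need two numbers that multiply to 32 and add to -12.
Those numbers are -8 and -4 (since (-8) * (-4) = 32 and (-8) + (-4) = -12).
So x^2 - 12x + 32 = (x - 8)(x - 4) = 0
Setting each factor to zero: x = 8 or x = 4

x = 4, x = 8


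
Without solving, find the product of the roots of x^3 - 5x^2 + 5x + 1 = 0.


By Vieta's formulas for x^3 + bx^2 + cx + d = 0:
  r1 + r2 + r3 = -b/a = 5
  r1*r2 + r1*r3 + r2*r3 = c/a = 5
  r1*r2*r3 = -d/a = -1


Product = -1


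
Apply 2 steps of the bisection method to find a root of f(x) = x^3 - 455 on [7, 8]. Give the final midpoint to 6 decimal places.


f(x) = x^3 - 455
f(7) = -112 < 0
f(8) = 57 > 0

Step 1: midpoint = (7.000000 + 8.000000)/2 = 7.500000
  f(7.500000) = -33.125000
  f(mid) < 0, so root is in [7.500000, 8.000000]

Step 2: midpoint = (7.500000 + 8.000000)/2 = 7.750000
  f(7.750000) = 10.484375
  f(mid) > 0, so root is in [7.500000, 7.750000]

midpoint = 7.750000


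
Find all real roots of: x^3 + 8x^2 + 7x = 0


The constant term is 0, so x = 0 is a root. Factor out x:
  x(x^2 + 8x + 7) = 0
Solve the quadratic x^2 + 8x + 7 = 0: discriminant = 8^2 - 4(1)(7) = 64 - 28 = 36.
sqrt(36) = 6, so x = (-8 ± 6)/2: x = -1 or x = -7.

x = -7, x = -1, x = 0


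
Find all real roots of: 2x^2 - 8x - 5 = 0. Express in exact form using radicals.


Using the quadratic formula: x = (-b ± sqrt(b^2 - 4ac)) / (2a)
Here a = 2, b = -8, c = -5
Discriminant = b^2 - 4ac = (-8)^2 - 4(2)(-5) = 64 + 40 = 104
Since discriminant = 104 > 0, there are two real roots.
x = (8 ± 2*sqrt(26)) / 4
Simplifying: x = (4 ± sqrt(26)) / 2
Numerically: x ≈ 4.5495 or x ≈ -0.5495

x = (4 + sqrt(26)) / 2 or x = (4 - sqrt(26)) / 2


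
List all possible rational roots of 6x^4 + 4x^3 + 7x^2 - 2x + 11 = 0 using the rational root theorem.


Rational root theorem: possible roots are ±p/q where:
  p divides the constant term (11): p ∈ {1, 11}
  q divides the leading coefficient (6): q ∈ {1, 2, 3, 6}

All possible rational roots: -11, -11/2, -11/3, -11/6, -1, -1/2, -1/3, -1/6, 1/6, 1/3, 1/2, 1, 11/6, 11/3, 11/2, 11

-11, -11/2, -11/3, -11/6, -1, -1/2, -1/3, -1/6, 1/6, 1/3, 1/2, 1, 11/6, 11/3, 11/2, 11


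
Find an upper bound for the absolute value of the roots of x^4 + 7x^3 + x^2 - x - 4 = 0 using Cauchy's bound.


Cauchy's bound: all roots r satisfy |r| <= 1 + max(|a_i/a_n|) for i = 0,...,n-1
where a_n is the leading coefficient.

Coefficients: [1, 7, 1, -1, -4]
Leading coefficient a_n = 1
Ratios |a_i/a_n|: 7, 1, 1, 4
Maximum ratio: 7
Cauchy's bound: |r| <= 1 + 7 = 8

Upper bound = 8


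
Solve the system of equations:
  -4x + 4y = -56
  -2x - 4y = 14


Using Cramer's rule:
Determinant D = (-4)(-4) - (-2)(4) = 16 + 8 = 24
Dx = (-56)(-4) - (14)(4) = 224 - 56 = 168
Dy = (-4)(14) - (-2)(-56) = -56 - 112 = -168
x = Dx/D = 168/24 = 7
y = Dy/D = -168/24 = -7

x = 7, y = -7


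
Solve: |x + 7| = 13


An absolute value equation |expr| = 13 gives two cases:
Case 1: x + 7 = 13
  x = 6, so x = 6
Case 2: x + 7 = -13
  x = -20, so x = -20

x = -20, x = 6


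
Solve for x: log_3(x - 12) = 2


Convert to exponential form: x - 12 = 3^2 = 9
x = 9 + 12 = 21
Check: log_3(21 - 12) = log_3(9) = log_3(9) = 2 ✓

x = 21


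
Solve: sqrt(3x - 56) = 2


Square both sides: 3x - 56 = 2^2 = 4
3x = 4 + 56 = 60
x = 20
Check: sqrt(3*20 - 56) = sqrt(4) = 2 ✓

x = 20


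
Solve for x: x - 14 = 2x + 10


Starting with: x - 14 = 2x + 10
Move all x terms to left: (1 - 2)x = 10 + 14
Simplify: -x = 24
Divide both sides by -1: x = -24

x = -24


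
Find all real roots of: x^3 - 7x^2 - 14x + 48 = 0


Let p(x) = x^3 - 7x^2 - 14x + 48. By the rational root theorem (leading coefficient 1), any rational root is an integer divisor of 48: try ±1, ±2, ... in turn.
Test x = 1: value = 28 ≠ 0.
Test x = -1: value = 54 ≠ 0.
Test x = 2: value = 0 ✓, so (x - 2) is a factor.
Synthetic division by (x - 2): bring down 1; 1(2) - 7 = -5; (-5)(2) - 14 = -24; (-24)(2) + 48 = 0 → quotient x^2 - 5x - 24, remainder 0.
Solve the quadratic x^2 - 5x - 24 = 0: discriminant = (-5)^2 - 4(1)(-24) = 25 + 96 = 121.
sqrt(121) = 11, so x = (5 ± 11)/2: x = 8 or x = -3.

x = -3, x = 2, x = 8


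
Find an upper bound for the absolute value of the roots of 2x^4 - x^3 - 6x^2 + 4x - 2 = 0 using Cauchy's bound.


Cauchy's bound: all roots r satisfy |r| <= 1 + max(|a_i/a_n|) for i = 0,...,n-1
where a_n is the leading coefficient.

Coefficients: [2, -1, -6, 4, -2]
Leading coefficient a_n = 2
Ratios |a_i/a_n|: 1/2, 3, 2, 1
Maximum ratio: 3
Cauchy's bound: |r| <= 1 + 3 = 4

Upper bound = 4


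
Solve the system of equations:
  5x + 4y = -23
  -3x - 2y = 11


Using Cramer's rule:
Determinant D = (5)(-2) - (-3)(4) = -10 + 12 = 2
Dx = (-23)(-2) - (11)(4) = 46 - 44 = 2
Dy = (5)(11) - (-3)(-23) = 55 - 69 = -14
x = Dx/D = 2/2 = 1
y = Dy/D = -14/2 = -7

x = 1, y = -7


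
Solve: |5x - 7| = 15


An absolute value equation |expr| = 15 gives two cases:
Case 1: 5x - 7 = 15
  5x = 22, so x = 22/5
Case 2: 5x - 7 = -15
  5x = -8, so x = -8/5

x = -8/5, x = 22/5


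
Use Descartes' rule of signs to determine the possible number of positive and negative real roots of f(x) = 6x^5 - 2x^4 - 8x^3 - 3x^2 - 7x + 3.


Descartes' rule of signs:

For positive roots, count sign changes in f(x) = 6x^5 - 2x^4 - 8x^3 - 3x^2 - 7x + 3:
Signs of coefficients: +, -, -, -, -, +
Number of sign changes: 2
Possible positive real roots: 2, 0

For negative roots, examine f(-x) = -6x^5 - 2x^4 + 8x^3 - 3x^2 + 7x + 3:
Signs of coefficients: -, -, +, -, +, +
Number of sign changes: 3
Possible negative real roots: 3, 1

Positive roots: 2 or 0; Negative roots: 3 or 1


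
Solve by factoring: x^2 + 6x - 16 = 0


We need two numbers that multiply to -16 and add to 6.
Those numbers are -2 and 8 (since (-2) * 8 = -16 and (-2) + 8 = 6).
So x^2 + 6x - 16 = (x - 2)(x + 8) = 0
Setting each factor to zero: x = 2 or x = -8

x = -8, x = 2


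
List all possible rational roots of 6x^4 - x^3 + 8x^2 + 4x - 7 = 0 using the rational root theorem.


Rational root theorem: possible roots are ±p/q where:
  p divides the constant term (-7): p ∈ {1, 7}
  q divides the leading coefficient (6): q ∈ {1, 2, 3, 6}

All possible rational roots: -7, -7/2, -7/3, -7/6, -1, -1/2, -1/3, -1/6, 1/6, 1/3, 1/2, 1, 7/6, 7/3, 7/2, 7

-7, -7/2, -7/3, -7/6, -1, -1/2, -1/3, -1/6, 1/6, 1/3, 1/2, 1, 7/6, 7/3, 7/2, 7


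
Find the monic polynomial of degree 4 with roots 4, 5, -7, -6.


A monic polynomial with roots 4, 5, -7, -6 is:
p(x) = (x - 4)(x - 5)(x + 7)(x + 6)
After multiplying by (x - 4): x - 4
After multiplying by (x - 5): x^2 - 9x + 20
After multiplying by (x + 7): x^3 - 2x^2 - 43x + 140
After multiplying by (x + 6): x^4 + 4x^3 - 55x^2 - 118x + 840

x^4 + 4x^3 - 55x^2 - 118x + 840


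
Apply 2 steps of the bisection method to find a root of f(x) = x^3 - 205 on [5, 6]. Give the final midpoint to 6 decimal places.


f(x) = x^3 - 205
f(5) = -80 < 0
f(6) = 11 > 0

Step 1: midpoint = (5.000000 + 6.000000)/2 = 5.500000
  f(5.500000) = -38.625000
  f(mid) < 0, so root is in [5.500000, 6.000000]

Step 2: midpoint = (5.500000 + 6.000000)/2 = 5.750000
  f(5.750000) = -14.890625
  f(mid) < 0, so root is in [5.750000, 6.000000]

midpoint = 5.750000


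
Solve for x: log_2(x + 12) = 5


Convert to exponential form: x + 12 = 2^5 = 32
x = 32 - 12 = 20
Check: log_2(20 + 12) = log_2(32) = log_2(32) = 5 ✓

x = 20


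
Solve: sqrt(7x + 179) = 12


Square both sides: 7x + 179 = 12^2 = 144
7x = 144 - 179 = -35
x = -5
Check: sqrt(7*(-5) + 179) = sqrt(144) = 12 ✓

x = -5


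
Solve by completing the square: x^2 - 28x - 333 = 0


Start: x^2 - 28x - 333 = 0
Move constant: x^2 - 28x = 333
Half of -28 is -14, squared is 196
Add 196 to both sides: x^2 - 28x + 196 = 529
(x - 14)^2 = 529
x - 14 = ±23
x = 14 + 23 = 37 or x = 14 - 23 = -9

x = -9, x = 37


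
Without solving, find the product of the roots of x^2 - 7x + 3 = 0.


By Vieta's formulas for ax^2 + bx + c = 0:
  Sum of roots = -b/a
  Product of roots = c/a

Here a = 1, b = -7, c = 3
Sum = -(-7)/1 = 7
Product = 3/1 = 3

Product = 3


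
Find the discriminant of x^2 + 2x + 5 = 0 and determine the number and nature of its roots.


For ax^2 + bx + c = 0, discriminant D = b^2 - 4ac
Here a = 1, b = 2, c = 5
D = (2)^2 - 4(1)(5) = 4 - 20 = -16

D = -16 < 0
The equation has no real roots (2 complex conjugate roots).

Discriminant = -16, no real roots (2 complex conjugate roots)


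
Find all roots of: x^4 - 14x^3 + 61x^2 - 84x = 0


The constant term is 0, so x = 0 is a root. Factor out x:
  x^3 - 14x^2 + 61x - 84 = 0
Let p(x) = x^3 - 14x^2 + 61x - 84. By the rational root theorem (leading coefficient 1), any rational root is an integer divisor of 84: try ±1, ±2, ... in turn.
Test x = 1: value = -36 ≠ 0.
Test x = -1: value = -160 ≠ 0.
Test x = 2: value = -10 ≠ 0.
Test x = -2: value = -270 ≠ 0.
Test x = 3: value = 0 ✓, so (x - 3) is a factor.
Synthetic division by (x - 3): bring down 1; 1(3) - 14 = -11; (-11)(3) + 61 = 28; 28(3) - 84 = 0 → quotient x^2 - 11x + 28, remainder 0.
Solve the quadratic x^2 - 11x + 28 = 0: discriminant = (-11)^2 - 4(1)(28) = 121 - 112 = 9.
sqrt(9) = 3, so x = (11 ± 3)/2: x = 7 or x = 4.
Collecting all roots found:

x = 0, x = 3, x = 4, x = 7


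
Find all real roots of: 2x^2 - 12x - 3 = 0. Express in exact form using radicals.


Using the quadratic formula: x = (-b ± sqrt(b^2 - 4ac)) / (2a)
Here a = 2, b = -12, c = -3
Discriminant = b^2 - 4ac = (-12)^2 - 4(2)(-3) = 144 + 24 = 168
Since discriminant = 168 > 0, there are two real roots.
x = (12 ± 2*sqrt(42)) / 4
Simplifying: x = (6 ± sqrt(42)) / 2
Numerically: x ≈ 6.2404 or x ≈ -0.2404

x = (6 + sqrt(42)) / 2 or x = (6 - sqrt(42)) / 2


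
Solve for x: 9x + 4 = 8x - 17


Starting with: 9x + 4 = 8x - 17
Move all x terms to left: (9 - 8)x = -17 - 4
Simplify: x = -21
Divide both sides by 1: x = -21

x = -21


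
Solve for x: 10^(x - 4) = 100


Express both sides with the same base.
100 = 10^2
Since the bases match, equate exponents: x - 4 = 2
So x = 2 - (-4) = 6

x = 6


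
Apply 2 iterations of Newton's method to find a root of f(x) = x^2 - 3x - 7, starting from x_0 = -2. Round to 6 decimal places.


Newton's method: x_(n+1) = x_n - f(x_n)/f'(x_n)
f(x) = x^2 - 3x - 7
f'(x) = 2x - 3

Iteration 1:
  f(-2.000000) = 3.000000
  f'(-2.000000) = -7.000000
  x_1 = -2.000000 - (3.000000)/(-7.000000) = -1.571429

Iteration 2:
  f(-1.571429) = 0.183673
  f'(-1.571429) = -6.142857
  x_2 = -1.571429 - (0.183673)/(-6.142857) = -1.541528

x_2 = -1.541528


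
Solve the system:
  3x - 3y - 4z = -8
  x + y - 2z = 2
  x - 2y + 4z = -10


Using Cramer's rule. Expand each determinant along the first row.
D  = 3*[1*4 - (-2)*(-2)] - (-3)*[1*4 - (-2)*1] + (-4)*[1*(-2) - 1*1]
  = 3*(0) - (-3)*(6) + (-4)*(-3) = 30
Dx = (-8)*[1*4 - (-2)*(-2)] - (-3)*[2*4 - (-2)*(-10)] + (-4)*[2*(-2) - 1*(-10)]
  = (-8)*(0) - (-3)*(-12) + (-4)*(6) = -60
Dy = 3*[2*4 - (-2)*(-10)] - (-8)*[1*4 - (-2)*1] + (-4)*[1*(-10) - 2*1]
  = 3*(-12) - (-8)*(6) + (-4)*(-12) = 60
Dz = 3*[1*(-10) - 2*(-2)] - (-3)*[1*(-10) - 2*1] + (-8)*[1*(-2) - 1*1]
  = 3*(-6) - (-3)*(-12) + (-8)*(-3) = -30
x = Dx/D = -60/30 = -2, y = Dy/D = 60/30 = 2, z = Dz/D = -30/30 = -1
Check eq1: (3)(-2) + (-3)(2) + (-4)(-1) = -8 = -8 ✓
Check eq2: (1)(-2) + (1)(2) + (-2)(-1) = 2 = 2 ✓
Check eq3: (1)(-2) + (-2)(2) + (4)(-1) = -10 = -10 ✓

x = -2, y = 2, z = -1


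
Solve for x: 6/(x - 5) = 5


Multiply both sides by (x - 5): 6 = 5(x - 5)
Distribute: 6 = 5x - 25
5x = 6 + 25 = 31
x = 31/5

x = 31/5


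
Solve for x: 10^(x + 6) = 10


Express both sides with the same base.
10 = 10^1
Since the bases match, equate exponents: x + 6 = 1
So x = 1 - (6) = -5

x = -5


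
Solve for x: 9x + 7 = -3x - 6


Starting with: 9x + 7 = -3x - 6
Move all x terms to left: (9 + 3)x = -6 - 7
Simplify: 12x = -13
Divide both sides by 12: x = -13/12

x = -13/12


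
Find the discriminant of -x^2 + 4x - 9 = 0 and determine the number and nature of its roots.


For ax^2 + bx + c = 0, discriminant D = b^2 - 4ac
Here a = -1, b = 4, c = -9
D = (4)^2 - 4(-1)(-9) = 16 - 36 = -20

D = -20 < 0
The equation has no real roots (2 complex conjugate roots).

Discriminant = -20, no real roots (2 complex conjugate roots)


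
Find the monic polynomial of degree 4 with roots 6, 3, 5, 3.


A monic polynomial with roots 6, 3, 5, 3 is:
p(x) = (x - 6)(x - 3)(x - 5)(x - 3)
After multiplying by (x - 6): x - 6
After multiplying by (x - 3): x^2 - 9x + 18
After multiplying by (x - 5): x^3 - 14x^2 + 63x - 90
After multiplying by (x - 3): x^4 - 17x^3 + 105x^2 - 279x + 270

x^4 - 17x^3 + 105x^2 - 279x + 270


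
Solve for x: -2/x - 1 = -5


Subtract -1 from both sides: -2/x = -4
Multiply both sides by x: -2 = -4 * x
Divide by -4: x = 1/2

x = 1/2


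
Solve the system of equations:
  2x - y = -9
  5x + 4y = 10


Using Cramer's rule:
Determinant D = (2)(4) - (5)(-1) = 8 + 5 = 13
Dx = (-9)(4) - (10)(-1) = -36 + 10 = -26
Dy = (2)(10) - (5)(-9) = 20 + 45 = 65
x = Dx/D = -26/13 = -2
y = Dy/D = 65/13 = 5

x = -2, y = 5


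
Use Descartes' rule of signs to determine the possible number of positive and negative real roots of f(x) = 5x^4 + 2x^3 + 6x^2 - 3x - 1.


Descartes' rule of signs:

For positive roots, count sign changes in f(x) = 5x^4 + 2x^3 + 6x^2 - 3x - 1:
Signs of coefficients: +, +, +, -, -
Number of sign changes: 1
Possible positive real roots: 1

For negative roots, examine f(-x) = 5x^4 - 2x^3 + 6x^2 + 3x - 1:
Signs of coefficients: +, -, +, +, -
Number of sign changes: 3
Possible negative real roots: 3, 1

Positive roots: 1; Negative roots: 3 or 1


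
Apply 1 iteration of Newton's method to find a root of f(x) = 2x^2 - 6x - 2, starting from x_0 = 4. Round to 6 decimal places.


Newton's method: x_(n+1) = x_n - f(x_n)/f'(x_n)
f(x) = 2x^2 - 6x - 2
f'(x) = 4x - 6

Iteration 1:
  f(4.000000) = 6.000000
  f'(4.000000) = 10.000000
  x_1 = 4.000000 - (6.000000)/(10.000000) = 3.400000

x_1 = 3.400000


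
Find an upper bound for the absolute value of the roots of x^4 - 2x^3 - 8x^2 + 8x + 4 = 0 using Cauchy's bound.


Cauchy's bound: all roots r satisfy |r| <= 1 + max(|a_i/a_n|) for i = 0,...,n-1
where a_n is the leading coefficient.

Coefficients: [1, -2, -8, 8, 4]
Leading coefficient a_n = 1
Ratios |a_i/a_n|: 2, 8, 8, 4
Maximum ratio: 8
Cauchy's bound: |r| <= 1 + 8 = 9

Upper bound = 9


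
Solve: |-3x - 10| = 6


An absolute value equation |expr| = 6 gives two cases:
Case 1: -3x - 10 = 6
  -3x = 16, so x = -16/3
Case 2: -3x - 10 = -6
  -3x = 4, so x = -4/3

x = -16/3, x = -4/3


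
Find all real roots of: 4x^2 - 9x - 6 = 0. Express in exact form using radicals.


Using the quadratic formula: x = (-b ± sqrt(b^2 - 4ac)) / (2a)
Here a = 4, b = -9, c = -6
Discriminant = b^2 - 4ac = (-9)^2 - 4(4)(-6) = 81 + 96 = 177
Since discriminant = 177 > 0, there are two real roots.
x = (9 ± sqrt(177)) / 8
Numerically: x ≈ 2.7880 or x ≈ -0.5380

x = (9 + sqrt(177)) / 8 or x = (9 - sqrt(177)) / 8


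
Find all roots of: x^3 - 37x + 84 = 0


Let p(x) = x^3 - 37x + 84. By the rational root theorem (leading coefficient 1), any rational root is an integer divisor of 84: try ±1, ±2, ... in turn.
Test x = 1: value = 48 ≠ 0.
Test x = -1: value = 120 ≠ 0.
Test x = 2: value = 18 ≠ 0.
Test x = -2: value = 150 ≠ 0.
Test x = 3: value = 0 ✓, so (x - 3) is a factor.
Synthetic division by (x - 3): bring down 1; 1(3) + 0 = 3; 3(3) - 37 = -28; (-28)(3) + 84 = 0 → quotient x^2 + 3x - 28, remainder 0.
Solve the quadratic x^2 + 3x - 28 = 0: discriminant = 3^2 - 4(1)(-28) = 9 + 112 = 121.
sqrt(121) = 11, so x = (-3 ± 11)/2: x = 4 or x = -7.
Collecting all roots found:

x = -7, x = 3, x = 4


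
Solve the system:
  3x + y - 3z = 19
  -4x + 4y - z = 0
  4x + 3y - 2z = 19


Using Cramer's rule. Expand each determinant along the first row.
D  = 3*[4*(-2) - (-1)*3] - 1*[(-4)*(-2) - (-1)*4] + (-3)*[(-4)*3 - 4*4]
  = 3*(-5) - 1*(12) + (-3)*(-28) = 57
Dx = 19*[4*(-2) - (-1)*3] - 1*[0*(-2) - (-1)*19] + (-3)*[0*3 - 4*19]
  = 19*(-5) - 1*(19) + (-3)*(-76) = 114
Dy = 3*[0*(-2) - (-1)*19] - 19*[(-4)*(-2) - (-1)*4] + (-3)*[(-4)*19 - 0*4]
  = 3*(19) - 19*(12) + (-3)*(-76) = 57
Dz = 3*[4*19 - 0*3] - 1*[(-4)*19 - 0*4] + 19*[(-4)*3 - 4*4]
  = 3*(76) - 1*(-76) + 19*(-28) = -228
x = Dx/D = 114/57 = 2, y = Dy/D = 57/57 = 1, z = Dz/D = -228/57 = -4
Check eq1: (3)(2) + (1)(1) + (-3)(-4) = 19 = 19 ✓
Check eq2: (-4)(2) + (4)(1) + (-1)(-4) = 0 = 0 ✓
Check eq3: (4)(2) + (3)(1) + (-2)(-4) = 19 = 19 ✓

x = 2, y = 1, z = -4


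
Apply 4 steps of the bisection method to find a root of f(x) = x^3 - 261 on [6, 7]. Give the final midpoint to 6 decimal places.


f(x) = x^3 - 261
f(6) = -45 < 0
f(7) = 82 > 0

Step 1: midpoint = (6.000000 + 7.000000)/2 = 6.500000
  f(6.500000) = 13.625000
  f(mid) > 0, so root is in [6.000000, 6.500000]

Step 2: midpoint = (6.000000 + 6.500000)/2 = 6.250000
  f(6.250000) = -16.859375
  f(mid) < 0, so root is in [6.250000, 6.500000]

Step 3: midpoint = (6.250000 + 6.500000)/2 = 6.375000
  f(6.375000) = -1.916016
  f(mid) < 0, so root is in [6.375000, 6.500000]

Step 4: midpoint = (6.375000 + 6.500000)/2 = 6.437500
  f(6.437500) = 5.779053
  f(mid) > 0, so root is in [6.375000, 6.437500]

midpoint = 6.437500
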